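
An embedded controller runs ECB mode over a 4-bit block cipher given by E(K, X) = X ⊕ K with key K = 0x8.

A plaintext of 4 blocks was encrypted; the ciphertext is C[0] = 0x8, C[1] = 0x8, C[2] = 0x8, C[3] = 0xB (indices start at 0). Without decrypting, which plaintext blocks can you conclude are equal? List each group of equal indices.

P[0] = P[1] = P[2]

ECB encrypts each block independently with the same key, so equal ciphertext blocks imply equal plaintext blocks.
C[0] = C[1] = C[2] = 0x8, so P[0] = P[1] = P[2].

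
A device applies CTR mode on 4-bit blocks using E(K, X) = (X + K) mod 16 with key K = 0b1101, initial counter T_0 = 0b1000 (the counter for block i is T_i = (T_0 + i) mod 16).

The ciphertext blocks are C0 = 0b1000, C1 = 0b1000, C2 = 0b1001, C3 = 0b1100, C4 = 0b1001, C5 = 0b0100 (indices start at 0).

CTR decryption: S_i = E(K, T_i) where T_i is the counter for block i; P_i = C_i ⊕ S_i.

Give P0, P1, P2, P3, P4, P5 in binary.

P0: T = 0b1000, S = E(K, T) = 0b0101; 0b1000 ⊕ 0b0101 = 0b1101.
P1: T = 0b1001, S = E(K, T) = 0b0110; 0b1000 ⊕ 0b0110 = 0b1110.
P2: T = 0b1010, S = E(K, T) = 0b0111; 0b1001 ⊕ 0b0111 = 0b1110.
P3: T = 0b1011, S = E(K, T) = 0b1000; 0b1100 ⊕ 0b1000 = 0b0100.
P4: T = 0b1100, S = E(K, T) = 0b1001; 0b1001 ⊕ 0b1001 = 0b0000.
P5: T = 0b1101, S = E(K, T) = 0b1010; 0b0100 ⊕ 0b1010 = 0b1110.

P0 = 0b1101, P1 = 0b1110, P2 = 0b1110, P3 = 0b0100, P4 = 0b0000, P5 = 0b1110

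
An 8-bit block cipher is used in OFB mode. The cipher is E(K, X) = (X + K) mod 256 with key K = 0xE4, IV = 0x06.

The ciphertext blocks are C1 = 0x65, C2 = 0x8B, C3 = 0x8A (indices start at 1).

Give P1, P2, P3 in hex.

P1 = 0x8F, P2 = 0x45, P3 = 0x38

OFB decryption: S_i = E(K, S_{i−1}) with S_{0} = IV; P_i = C_i ⊕ S_i.
P1: S = E(K, 0x06) = 0xEA; 0x65 ⊕ 0xEA = 0x8F.
P2: S = E(K, 0xEA) = 0xCE; 0x8B ⊕ 0xCE = 0x45.
P3: S = E(K, 0xCE) = 0xB2; 0x8A ⊕ 0xB2 = 0x38.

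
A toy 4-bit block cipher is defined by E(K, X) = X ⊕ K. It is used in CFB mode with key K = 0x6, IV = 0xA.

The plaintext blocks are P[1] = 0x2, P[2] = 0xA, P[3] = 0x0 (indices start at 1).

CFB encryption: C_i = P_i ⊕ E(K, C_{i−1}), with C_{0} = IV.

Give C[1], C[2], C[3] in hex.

C[1] = 0xE, C[2] = 0x2, C[3] = 0x4

C[1]: E(K, 0xA) = 0xC; 0x2 ⊕ 0xC = 0xE.
C[2]: E(K, 0xE) = 0x8; 0xA ⊕ 0x8 = 0x2.
C[3]: E(K, 0x2) = 0x4; 0x0 ⊕ 0x4 = 0x4.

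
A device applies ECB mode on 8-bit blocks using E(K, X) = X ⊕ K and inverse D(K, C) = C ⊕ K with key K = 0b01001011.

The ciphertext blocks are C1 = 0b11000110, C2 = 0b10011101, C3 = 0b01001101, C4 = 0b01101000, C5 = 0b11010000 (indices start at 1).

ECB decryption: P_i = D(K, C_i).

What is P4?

P4: D(K, 0b01101000) = 0b00100011.

P4 = 0b00100011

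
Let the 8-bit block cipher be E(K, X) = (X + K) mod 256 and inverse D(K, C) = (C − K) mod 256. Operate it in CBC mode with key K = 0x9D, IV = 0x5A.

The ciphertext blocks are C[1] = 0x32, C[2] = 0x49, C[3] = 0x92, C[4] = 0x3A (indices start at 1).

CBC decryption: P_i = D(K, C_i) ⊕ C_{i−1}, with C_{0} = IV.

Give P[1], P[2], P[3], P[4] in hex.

P[1] = 0xCF, P[2] = 0x9E, P[3] = 0xBC, P[4] = 0x0F

P[1]: D(K, 0x32) = 0x95; 0x95 ⊕ 0x5A = 0xCF.
P[2]: D(K, 0x49) = 0xAC; 0xAC ⊕ 0x32 = 0x9E.
P[3]: D(K, 0x92) = 0xF5; 0xF5 ⊕ 0x49 = 0xBC.
P[4]: D(K, 0x3A) = 0x9D; 0x9D ⊕ 0x92 = 0x0F.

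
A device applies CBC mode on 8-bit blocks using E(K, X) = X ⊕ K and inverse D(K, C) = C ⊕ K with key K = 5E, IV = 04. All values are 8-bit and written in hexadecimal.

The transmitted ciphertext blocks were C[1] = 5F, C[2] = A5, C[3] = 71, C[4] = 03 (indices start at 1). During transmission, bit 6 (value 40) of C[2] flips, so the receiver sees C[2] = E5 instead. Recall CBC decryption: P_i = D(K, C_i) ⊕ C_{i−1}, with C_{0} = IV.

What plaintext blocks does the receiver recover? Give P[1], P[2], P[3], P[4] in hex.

Only C[2] changed, to E5. In CBC, a change in C_i garbles P_i and flips the same bit in P_{i+1}. Decrypting the received ciphertext:
P[1]: D(K, 5F) = 01; 01 ⊕ 04 = 05.
P[2]: D(K, E5) = BB; BB ⊕ 5F = E4.
P[3]: D(K, 71) = 2F; 2F ⊕ E5 = CA.
P[4]: D(K, 03) = 5D; 5D ⊕ 71 = 2C.
Blocks that differ from the original plaintext: P[2], P[3].

P[1] = 05, P[2] = E4, P[3] = CA, P[4] = 2C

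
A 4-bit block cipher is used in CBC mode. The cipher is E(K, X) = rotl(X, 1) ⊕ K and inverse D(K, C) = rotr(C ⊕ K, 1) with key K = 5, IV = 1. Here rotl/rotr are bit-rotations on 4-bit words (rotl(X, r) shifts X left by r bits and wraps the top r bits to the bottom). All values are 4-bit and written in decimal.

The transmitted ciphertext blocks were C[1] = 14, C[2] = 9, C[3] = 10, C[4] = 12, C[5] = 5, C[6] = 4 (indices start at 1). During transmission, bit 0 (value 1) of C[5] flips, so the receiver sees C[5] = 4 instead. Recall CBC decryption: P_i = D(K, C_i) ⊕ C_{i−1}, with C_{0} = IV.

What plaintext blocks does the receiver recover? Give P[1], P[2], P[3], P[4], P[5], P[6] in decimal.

Only C[5] changed, to 4. In CBC, a change in C_i garbles P_i and flips the same bit in P_{i+1}. Decrypting the received ciphertext:
P[1]: D(K, 14) = 13; 13 ⊕ 1 = 12.
P[2]: D(K, 9) = 6; 6 ⊕ 14 = 8.
P[3]: D(K, 10) = 15; 15 ⊕ 9 = 6.
P[4]: D(K, 12) = 12; 12 ⊕ 10 = 6.
P[5]: D(K, 4) = 8; 8 ⊕ 12 = 4.
P[6]: D(K, 4) = 8; 8 ⊕ 4 = 12.
Blocks that differ from the original plaintext: P[5], P[6].

P[1] = 12, P[2] = 8, P[3] = 6, P[4] = 6, P[5] = 4, P[6] = 12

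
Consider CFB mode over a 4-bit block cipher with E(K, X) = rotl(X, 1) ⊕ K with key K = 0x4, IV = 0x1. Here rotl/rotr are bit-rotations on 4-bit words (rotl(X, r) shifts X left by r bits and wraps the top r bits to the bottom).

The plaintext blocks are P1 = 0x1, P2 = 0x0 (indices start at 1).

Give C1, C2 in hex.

C1 = 0x7, C2 = 0xA

CFB encryption: C_i = P_i ⊕ E(K, C_{i−1}), with C_{0} = IV.
C1: E(K, 0x1) = 0x6; 0x1 ⊕ 0x6 = 0x7.
C2: E(K, 0x7) = 0xA; 0x0 ⊕ 0xA = 0xA.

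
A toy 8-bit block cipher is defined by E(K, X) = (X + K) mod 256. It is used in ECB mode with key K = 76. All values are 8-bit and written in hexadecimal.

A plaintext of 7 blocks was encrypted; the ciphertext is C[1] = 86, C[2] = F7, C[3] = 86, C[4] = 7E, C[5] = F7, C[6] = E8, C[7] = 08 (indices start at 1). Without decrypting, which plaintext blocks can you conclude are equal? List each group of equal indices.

P[1] = P[3]; P[2] = P[5]

ECB encrypts each block independently with the same key, so equal ciphertext blocks imply equal plaintext blocks.
C[1] = C[3] = 86, so P[1] = P[3].
C[2] = C[5] = F7, so P[2] = P[5].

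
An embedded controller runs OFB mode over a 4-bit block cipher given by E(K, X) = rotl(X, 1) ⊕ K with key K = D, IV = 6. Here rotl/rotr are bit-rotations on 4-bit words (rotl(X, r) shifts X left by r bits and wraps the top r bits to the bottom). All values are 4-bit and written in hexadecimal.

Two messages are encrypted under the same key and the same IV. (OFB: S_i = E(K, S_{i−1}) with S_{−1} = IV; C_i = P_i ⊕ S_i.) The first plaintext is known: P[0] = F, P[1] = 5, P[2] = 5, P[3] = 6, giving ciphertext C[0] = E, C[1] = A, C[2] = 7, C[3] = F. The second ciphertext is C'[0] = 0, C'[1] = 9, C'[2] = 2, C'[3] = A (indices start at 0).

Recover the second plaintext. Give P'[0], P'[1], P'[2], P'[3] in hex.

In OFB with a reused IV, both messages share the same keystream S_i, so C_i ⊕ C'_i = P_i ⊕ P'_i and thus P'_i = P_i ⊕ C_i ⊕ C'_i.
P'[0]: F ⊕ E ⊕ 0 = 1.
P'[1]: 5 ⊕ A ⊕ 9 = 6.
P'[2]: 5 ⊕ 7 ⊕ 2 = 0.
P'[3]: 6 ⊕ F ⊕ A = 3.

P'[0] = 1, P'[1] = 6, P'[2] = 0, P'[3] = 3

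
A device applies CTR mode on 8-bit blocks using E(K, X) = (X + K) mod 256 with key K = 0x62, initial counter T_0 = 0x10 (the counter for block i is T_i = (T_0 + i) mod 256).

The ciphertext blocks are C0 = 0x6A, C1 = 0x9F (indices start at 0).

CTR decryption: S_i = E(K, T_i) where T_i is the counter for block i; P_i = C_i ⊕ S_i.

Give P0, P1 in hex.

P0 = 0x18, P1 = 0xEC

P0: T = 0x10, S = E(K, T) = 0x72; 0x6A ⊕ 0x72 = 0x18.
P1: T = 0x11, S = E(K, T) = 0x73; 0x9F ⊕ 0x73 = 0xEC.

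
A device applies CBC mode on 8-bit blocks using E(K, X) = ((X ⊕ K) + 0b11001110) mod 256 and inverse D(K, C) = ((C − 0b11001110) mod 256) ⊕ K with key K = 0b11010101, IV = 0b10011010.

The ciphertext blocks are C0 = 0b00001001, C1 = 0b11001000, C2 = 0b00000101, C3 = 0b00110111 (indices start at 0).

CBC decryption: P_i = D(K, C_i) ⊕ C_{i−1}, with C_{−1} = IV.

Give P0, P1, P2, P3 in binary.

P0 = 0b01110100, P1 = 0b00100110, P2 = 0b00101010, P3 = 0b10111001

P0: D(K, 0b00001001) = 0b11101110; 0b11101110 ⊕ 0b10011010 = 0b01110100.
P1: D(K, 0b11001000) = 0b00101111; 0b00101111 ⊕ 0b00001001 = 0b00100110.
P2: D(K, 0b00000101) = 0b11100010; 0b11100010 ⊕ 0b11001000 = 0b00101010.
P3: D(K, 0b00110111) = 0b10111100; 0b10111100 ⊕ 0b00000101 = 0b10111001.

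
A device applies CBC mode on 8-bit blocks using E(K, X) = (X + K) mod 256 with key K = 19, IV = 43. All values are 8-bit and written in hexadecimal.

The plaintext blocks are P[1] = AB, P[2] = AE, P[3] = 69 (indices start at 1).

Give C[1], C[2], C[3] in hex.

CBC encryption: C_i = E(K, P_i ⊕ C_{i−1}), with C_{0} = IV.
C[1]: P[1] ⊕ 43 = E8; E(K, E8) = 01.
C[2]: P[2] ⊕ 01 = AF; E(K, AF) = C8.
C[3]: P[3] ⊕ C8 = A1; E(K, A1) = BA.

C[1] = 01, C[2] = C8, C[3] = BA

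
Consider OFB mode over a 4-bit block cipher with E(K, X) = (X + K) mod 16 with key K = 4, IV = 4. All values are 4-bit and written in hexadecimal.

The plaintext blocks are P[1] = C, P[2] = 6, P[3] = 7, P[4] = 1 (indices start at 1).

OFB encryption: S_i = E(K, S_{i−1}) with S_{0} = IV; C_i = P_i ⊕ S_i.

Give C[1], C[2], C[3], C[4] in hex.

C[1]: S = E(K, 4) = 8; C ⊕ 8 = 4.
C[2]: S = E(K, 8) = C; 6 ⊕ C = A.
C[3]: S = E(K, C) = 0; 7 ⊕ 0 = 7.
C[4]: S = E(K, 0) = 4; 1 ⊕ 4 = 5.

C[1] = 4, C[2] = A, C[3] = 7, C[4] = 5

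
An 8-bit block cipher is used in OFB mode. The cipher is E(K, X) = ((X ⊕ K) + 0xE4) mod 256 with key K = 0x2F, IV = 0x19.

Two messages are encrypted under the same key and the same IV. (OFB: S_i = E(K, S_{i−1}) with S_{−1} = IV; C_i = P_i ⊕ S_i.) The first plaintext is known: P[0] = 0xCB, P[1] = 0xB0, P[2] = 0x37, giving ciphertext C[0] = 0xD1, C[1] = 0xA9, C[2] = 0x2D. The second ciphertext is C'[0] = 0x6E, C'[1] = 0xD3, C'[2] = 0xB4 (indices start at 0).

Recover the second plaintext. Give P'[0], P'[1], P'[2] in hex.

In OFB with a reused IV, both messages share the same keystream S_i, so C_i ⊕ C'_i = P_i ⊕ P'_i and thus P'_i = P_i ⊕ C_i ⊕ C'_i.
P'[0]: 0xCB ⊕ 0xD1 ⊕ 0x6E = 0x74.
P'[1]: 0xB0 ⊕ 0xA9 ⊕ 0xD3 = 0xCA.
P'[2]: 0x37 ⊕ 0x2D ⊕ 0xB4 = 0xAE.

P'[0] = 0x74, P'[1] = 0xCA, P'[2] = 0xAE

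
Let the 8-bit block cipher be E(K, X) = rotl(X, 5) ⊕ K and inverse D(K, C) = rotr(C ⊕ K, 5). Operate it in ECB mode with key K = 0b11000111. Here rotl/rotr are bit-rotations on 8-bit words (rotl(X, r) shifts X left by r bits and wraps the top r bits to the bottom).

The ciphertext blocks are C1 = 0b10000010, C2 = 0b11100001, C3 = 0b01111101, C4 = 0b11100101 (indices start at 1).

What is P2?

P2 = 0b00110001

ECB decryption: P_i = D(K, C_i).
P2: D(K, 0b11100001) = 0b00110001.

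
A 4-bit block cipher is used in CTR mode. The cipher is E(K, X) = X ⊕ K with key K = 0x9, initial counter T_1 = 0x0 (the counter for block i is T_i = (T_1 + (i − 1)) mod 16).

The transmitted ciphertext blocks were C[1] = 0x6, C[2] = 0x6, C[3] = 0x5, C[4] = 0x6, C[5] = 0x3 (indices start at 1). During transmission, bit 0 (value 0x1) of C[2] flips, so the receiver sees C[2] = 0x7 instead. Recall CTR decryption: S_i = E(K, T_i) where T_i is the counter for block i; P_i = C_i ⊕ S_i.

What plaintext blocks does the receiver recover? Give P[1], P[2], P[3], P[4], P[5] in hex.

P[1] = 0xF, P[2] = 0xF, P[3] = 0xE, P[4] = 0xC, P[5] = 0xE

Only C[2] changed, to 0x7. In CTR, a change in C_i flips the same bit in P_i only; the keystream is unaffected. Decrypting the received ciphertext:
P[1]: T = 0x0, S = E(K, T) = 0x9; 0x6 ⊕ 0x9 = 0xF.
P[2]: T = 0x1, S = E(K, T) = 0x8; 0x7 ⊕ 0x8 = 0xF.
P[3]: T = 0x2, S = E(K, T) = 0xB; 0x5 ⊕ 0xB = 0xE.
P[4]: T = 0x3, S = E(K, T) = 0xA; 0x6 ⊕ 0xA = 0xC.
P[5]: T = 0x4, S = E(K, T) = 0xD; 0x3 ⊕ 0xD = 0xE.
Blocks that differ from the original plaintext: P[2].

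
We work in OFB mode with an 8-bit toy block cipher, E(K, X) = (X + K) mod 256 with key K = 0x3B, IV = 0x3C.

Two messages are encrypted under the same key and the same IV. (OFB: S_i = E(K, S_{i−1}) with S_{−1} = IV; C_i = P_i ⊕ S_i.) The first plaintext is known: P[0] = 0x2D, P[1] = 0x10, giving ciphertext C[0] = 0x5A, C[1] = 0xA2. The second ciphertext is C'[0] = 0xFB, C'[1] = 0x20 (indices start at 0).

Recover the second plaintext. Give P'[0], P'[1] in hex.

P'[0] = 0x8C, P'[1] = 0x92

In OFB with a reused IV, both messages share the same keystream S_i, so C_i ⊕ C'_i = P_i ⊕ P'_i and thus P'_i = P_i ⊕ C_i ⊕ C'_i.
P'[0]: 0x2D ⊕ 0x5A ⊕ 0xFB = 0x8C.
P'[1]: 0x10 ⊕ 0xA2 ⊕ 0x20 = 0x92.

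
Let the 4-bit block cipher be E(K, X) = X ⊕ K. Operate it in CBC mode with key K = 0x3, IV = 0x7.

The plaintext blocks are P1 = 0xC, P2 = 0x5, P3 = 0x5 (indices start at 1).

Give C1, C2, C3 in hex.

C1 = 0x8, C2 = 0xE, C3 = 0x8

CBC encryption: C_i = E(K, P_i ⊕ C_{i−1}), with C_{0} = IV.
C1: P1 ⊕ 0x7 = 0xB; E(K, 0xB) = 0x8.
C2: P2 ⊕ 0x8 = 0xD; E(K, 0xD) = 0xE.
C3: P3 ⊕ 0xE = 0xB; E(K, 0xB) = 0x8.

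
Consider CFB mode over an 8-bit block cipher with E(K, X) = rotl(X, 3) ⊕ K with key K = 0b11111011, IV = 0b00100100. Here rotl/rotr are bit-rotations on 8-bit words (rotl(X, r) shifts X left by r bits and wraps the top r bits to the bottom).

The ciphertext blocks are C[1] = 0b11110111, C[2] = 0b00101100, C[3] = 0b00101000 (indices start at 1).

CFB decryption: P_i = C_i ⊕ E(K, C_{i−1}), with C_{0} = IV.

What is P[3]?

P[3]: E(K, 0b00101100) = 0b10011010; 0b00101000 ⊕ 0b10011010 = 0b10110010.

P[3] = 0b10110010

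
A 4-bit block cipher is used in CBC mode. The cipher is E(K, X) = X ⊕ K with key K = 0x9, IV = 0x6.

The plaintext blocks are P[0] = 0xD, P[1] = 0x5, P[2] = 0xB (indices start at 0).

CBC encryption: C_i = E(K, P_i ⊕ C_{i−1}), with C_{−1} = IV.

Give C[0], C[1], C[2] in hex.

C[0] = 0x2, C[1] = 0xE, C[2] = 0xC

C[0]: P[0] ⊕ 0x6 = 0xB; E(K, 0xB) = 0x2.
C[1]: P[1] ⊕ 0x2 = 0x7; E(K, 0x7) = 0xE.
C[2]: P[2] ⊕ 0xE = 0x5; E(K, 0x5) = 0xC.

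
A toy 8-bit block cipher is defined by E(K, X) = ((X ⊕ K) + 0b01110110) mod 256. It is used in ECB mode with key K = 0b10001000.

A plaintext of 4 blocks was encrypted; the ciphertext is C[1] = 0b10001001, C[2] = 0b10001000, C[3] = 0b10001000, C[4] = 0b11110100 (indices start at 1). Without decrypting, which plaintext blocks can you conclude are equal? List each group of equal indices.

ECB encrypts each block independently with the same key, so equal ciphertext blocks imply equal plaintext blocks.
C[2] = C[3] = 0b10001000, so P[2] = P[3].

P[2] = P[3]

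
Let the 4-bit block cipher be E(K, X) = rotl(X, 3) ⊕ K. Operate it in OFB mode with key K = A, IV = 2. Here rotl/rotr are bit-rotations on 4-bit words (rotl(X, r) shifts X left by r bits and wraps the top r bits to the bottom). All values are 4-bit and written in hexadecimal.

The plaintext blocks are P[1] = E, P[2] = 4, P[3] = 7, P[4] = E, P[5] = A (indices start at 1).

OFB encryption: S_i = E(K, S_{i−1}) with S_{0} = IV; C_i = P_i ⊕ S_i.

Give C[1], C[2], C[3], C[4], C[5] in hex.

C[1]: S = E(K, 2) = B; E ⊕ B = 5.
C[2]: S = E(K, B) = 7; 4 ⊕ 7 = 3.
C[3]: S = E(K, 7) = 1; 7 ⊕ 1 = 6.
C[4]: S = E(K, 1) = 2; E ⊕ 2 = C.
C[5]: S = E(K, 2) = B; A ⊕ B = 1.

C[1] = 5, C[2] = 3, C[3] = 6, C[4] = C, C[5] = 1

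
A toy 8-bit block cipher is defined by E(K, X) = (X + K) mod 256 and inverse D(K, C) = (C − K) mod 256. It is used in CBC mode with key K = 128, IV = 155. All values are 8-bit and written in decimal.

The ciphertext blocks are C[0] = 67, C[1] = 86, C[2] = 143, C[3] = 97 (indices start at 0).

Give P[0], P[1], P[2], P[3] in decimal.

CBC decryption: P_i = D(K, C_i) ⊕ C_{i−1}, with C_{−1} = IV.
P[0]: D(K, 67) = 195; 195 ⊕ 155 = 88.
P[1]: D(K, 86) = 214; 214 ⊕ 67 = 149.
P[2]: D(K, 143) = 15; 15 ⊕ 86 = 89.
P[3]: D(K, 97) = 225; 225 ⊕ 143 = 110.

P[0] = 88, P[1] = 149, P[2] = 89, P[3] = 110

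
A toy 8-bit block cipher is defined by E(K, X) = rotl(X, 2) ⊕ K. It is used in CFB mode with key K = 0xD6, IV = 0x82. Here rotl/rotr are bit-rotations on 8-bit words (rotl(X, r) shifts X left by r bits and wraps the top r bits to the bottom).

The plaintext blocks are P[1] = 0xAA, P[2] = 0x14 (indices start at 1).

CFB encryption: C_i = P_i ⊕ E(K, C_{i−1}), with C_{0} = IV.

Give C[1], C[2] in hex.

C[1] = 0x76, C[2] = 0x1B

C[1]: E(K, 0x82) = 0xDC; 0xAA ⊕ 0xDC = 0x76.
C[2]: E(K, 0x76) = 0x0F; 0x14 ⊕ 0x0F = 0x1B.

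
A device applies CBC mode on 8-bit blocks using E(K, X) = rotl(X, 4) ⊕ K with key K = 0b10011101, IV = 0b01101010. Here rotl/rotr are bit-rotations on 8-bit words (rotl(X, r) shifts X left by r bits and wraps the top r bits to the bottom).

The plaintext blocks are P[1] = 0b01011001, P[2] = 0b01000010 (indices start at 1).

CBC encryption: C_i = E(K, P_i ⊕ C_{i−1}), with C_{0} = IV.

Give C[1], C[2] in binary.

C[1]: P[1] ⊕ 0b01101010 = 0b00110011; E(K, 0b00110011) = 0b10101110.
C[2]: P[2] ⊕ 0b10101110 = 0b11101100; E(K, 0b11101100) = 0b01010011.

C[1] = 0b10101110, C[2] = 0b01010011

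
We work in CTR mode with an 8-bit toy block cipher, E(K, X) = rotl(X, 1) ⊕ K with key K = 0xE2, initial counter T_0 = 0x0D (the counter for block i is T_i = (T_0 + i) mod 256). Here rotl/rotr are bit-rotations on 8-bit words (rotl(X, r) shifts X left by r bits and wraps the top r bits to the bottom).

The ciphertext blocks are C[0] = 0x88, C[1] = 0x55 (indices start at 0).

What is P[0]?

CTR decryption: S_i = E(K, T_i) where T_i is the counter for block i; P_i = C_i ⊕ S_i.
P[0]: T = 0x0D, S = E(K, T) = 0xF8; 0x88 ⊕ 0xF8 = 0x70.

P[0] = 0x70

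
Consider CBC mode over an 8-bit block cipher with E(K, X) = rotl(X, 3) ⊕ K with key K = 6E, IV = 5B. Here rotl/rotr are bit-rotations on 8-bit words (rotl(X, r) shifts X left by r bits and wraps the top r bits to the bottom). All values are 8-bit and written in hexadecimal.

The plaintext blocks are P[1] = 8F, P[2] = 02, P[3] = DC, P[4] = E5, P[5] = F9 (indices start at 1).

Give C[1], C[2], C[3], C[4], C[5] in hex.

CBC encryption: C_i = E(K, P_i ⊕ C_{i−1}), with C_{0} = IV.
C[1]: P[1] ⊕ 5B = D4; E(K, D4) = C8.
C[2]: P[2] ⊕ C8 = CA; E(K, CA) = 38.
C[3]: P[3] ⊕ 38 = E4; E(K, E4) = 49.
C[4]: P[4] ⊕ 49 = AC; E(K, AC) = 0B.
C[5]: P[5] ⊕ 0B = F2; E(K, F2) = F9.

C[1] = C8, C[2] = 38, C[3] = 49, C[4] = 0B, C[5] = F9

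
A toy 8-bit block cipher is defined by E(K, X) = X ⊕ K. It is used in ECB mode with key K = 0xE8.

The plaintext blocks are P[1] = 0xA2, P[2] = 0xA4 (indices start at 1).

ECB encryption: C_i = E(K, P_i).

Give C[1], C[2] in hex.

C[1]: E(K, 0xA2) = 0x4A.
C[2]: E(K, 0xA4) = 0x4C.

C[1] = 0x4A, C[2] = 0x4C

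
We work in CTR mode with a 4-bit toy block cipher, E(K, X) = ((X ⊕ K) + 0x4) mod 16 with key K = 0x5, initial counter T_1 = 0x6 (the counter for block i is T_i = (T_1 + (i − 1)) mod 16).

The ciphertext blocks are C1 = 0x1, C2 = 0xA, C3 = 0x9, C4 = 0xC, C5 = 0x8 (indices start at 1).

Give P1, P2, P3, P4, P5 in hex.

P1 = 0x6, P2 = 0xC, P3 = 0x8, P4 = 0xC, P5 = 0xB

CTR decryption: S_i = E(K, T_i) where T_i is the counter for block i; P_i = C_i ⊕ S_i.
P1: T = 0x6, S = E(K, T) = 0x7; 0x1 ⊕ 0x7 = 0x6.
P2: T = 0x7, S = E(K, T) = 0x6; 0xA ⊕ 0x6 = 0xC.
P3: T = 0x8, S = E(K, T) = 0x1; 0x9 ⊕ 0x1 = 0x8.
P4: T = 0x9, S = E(K, T) = 0x0; 0xC ⊕ 0x0 = 0xC.
P5: T = 0xA, S = E(K, T) = 0x3; 0x8 ⊕ 0x3 = 0xB.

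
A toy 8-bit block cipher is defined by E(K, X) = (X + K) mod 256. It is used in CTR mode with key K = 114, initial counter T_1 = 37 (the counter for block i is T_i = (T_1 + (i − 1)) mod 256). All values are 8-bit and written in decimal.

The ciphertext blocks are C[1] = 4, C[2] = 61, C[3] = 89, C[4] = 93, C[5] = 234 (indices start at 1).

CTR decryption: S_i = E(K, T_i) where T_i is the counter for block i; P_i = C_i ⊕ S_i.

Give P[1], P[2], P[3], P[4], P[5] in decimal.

P[1]: T = 37, S = E(K, T) = 151; 4 ⊕ 151 = 147.
P[2]: T = 38, S = E(K, T) = 152; 61 ⊕ 152 = 165.
P[3]: T = 39, S = E(K, T) = 153; 89 ⊕ 153 = 192.
P[4]: T = 40, S = E(K, T) = 154; 93 ⊕ 154 = 199.
P[5]: T = 41, S = E(K, T) = 155; 234 ⊕ 155 = 113.

P[1] = 147, P[2] = 165, P[3] = 192, P[4] = 199, P[5] = 113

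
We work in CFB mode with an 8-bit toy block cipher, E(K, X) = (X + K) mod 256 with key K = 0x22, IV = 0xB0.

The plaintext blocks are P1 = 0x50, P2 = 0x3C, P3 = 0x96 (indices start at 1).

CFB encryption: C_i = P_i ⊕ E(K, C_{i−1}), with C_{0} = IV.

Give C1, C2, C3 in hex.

C1: E(K, 0xB0) = 0xD2; 0x50 ⊕ 0xD2 = 0x82.
C2: E(K, 0x82) = 0xA4; 0x3C ⊕ 0xA4 = 0x98.
C3: E(K, 0x98) = 0xBA; 0x96 ⊕ 0xBA = 0x2C.

C1 = 0x82, C2 = 0x98, C3 = 0x2C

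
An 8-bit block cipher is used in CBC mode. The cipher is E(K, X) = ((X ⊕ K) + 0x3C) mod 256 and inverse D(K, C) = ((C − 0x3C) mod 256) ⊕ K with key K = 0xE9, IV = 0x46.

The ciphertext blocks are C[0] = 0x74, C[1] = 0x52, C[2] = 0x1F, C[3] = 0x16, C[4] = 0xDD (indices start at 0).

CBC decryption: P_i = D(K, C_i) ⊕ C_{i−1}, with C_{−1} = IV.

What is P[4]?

P[4] = 0x5E

P[4]: D(K, 0xDD) = 0x48; 0x48 ⊕ 0x16 = 0x5E.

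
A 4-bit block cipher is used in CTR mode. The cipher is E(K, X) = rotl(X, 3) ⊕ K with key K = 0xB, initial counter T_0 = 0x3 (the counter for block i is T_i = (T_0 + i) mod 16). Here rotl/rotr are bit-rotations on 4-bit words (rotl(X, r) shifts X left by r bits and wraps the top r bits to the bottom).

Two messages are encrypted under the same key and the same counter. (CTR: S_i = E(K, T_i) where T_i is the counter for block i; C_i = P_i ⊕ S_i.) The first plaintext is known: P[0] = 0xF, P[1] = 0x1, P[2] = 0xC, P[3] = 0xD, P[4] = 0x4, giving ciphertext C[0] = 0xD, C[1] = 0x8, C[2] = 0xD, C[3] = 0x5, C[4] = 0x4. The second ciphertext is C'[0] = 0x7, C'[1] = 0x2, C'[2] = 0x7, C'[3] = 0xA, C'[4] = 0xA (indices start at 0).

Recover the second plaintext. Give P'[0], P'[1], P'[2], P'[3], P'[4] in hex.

In CTR with a reused counter, both messages share the same keystream S_i, so C_i ⊕ C'_i = P_i ⊕ P'_i and thus P'_i = P_i ⊕ C_i ⊕ C'_i.
P'[0]: 0xF ⊕ 0xD ⊕ 0x7 = 0x5.
P'[1]: 0x1 ⊕ 0x8 ⊕ 0x2 = 0xB.
P'[2]: 0xC ⊕ 0xD ⊕ 0x7 = 0x6.
P'[3]: 0xD ⊕ 0x5 ⊕ 0xA = 0x2.
P'[4]: 0x4 ⊕ 0x4 ⊕ 0xA = 0xA.

P'[0] = 0x5, P'[1] = 0xB, P'[2] = 0x6, P'[3] = 0x2, P'[4] = 0xA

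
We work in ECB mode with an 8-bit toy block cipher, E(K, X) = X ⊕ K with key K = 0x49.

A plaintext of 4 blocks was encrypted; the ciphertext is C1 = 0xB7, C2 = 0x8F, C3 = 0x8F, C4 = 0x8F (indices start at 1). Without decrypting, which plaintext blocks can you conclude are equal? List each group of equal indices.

P2 = P3 = P4

ECB encrypts each block independently with the same key, so equal ciphertext blocks imply equal plaintext blocks.
C2 = C3 = C4 = 0x8F, so P2 = P3 = P4.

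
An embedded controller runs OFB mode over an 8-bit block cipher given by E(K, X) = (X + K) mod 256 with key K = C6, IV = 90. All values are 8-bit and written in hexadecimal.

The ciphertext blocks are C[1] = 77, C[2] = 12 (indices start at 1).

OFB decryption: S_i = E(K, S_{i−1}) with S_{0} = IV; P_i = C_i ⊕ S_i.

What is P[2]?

P[1]: S = E(K, 90) = 56; 77 ⊕ 56 = 21.
P[2]: S = E(K, 56) = 1C; 12 ⊕ 1C = 0E.

P[2] = 0E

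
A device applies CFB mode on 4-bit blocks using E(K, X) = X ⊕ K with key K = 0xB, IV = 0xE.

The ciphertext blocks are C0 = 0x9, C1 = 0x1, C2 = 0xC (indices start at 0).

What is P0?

P0 = 0xC

CFB decryption: P_i = C_i ⊕ E(K, C_{i−1}), with C_{−1} = IV.
P0: E(K, 0xE) = 0x5; 0x9 ⊕ 0x5 = 0xC.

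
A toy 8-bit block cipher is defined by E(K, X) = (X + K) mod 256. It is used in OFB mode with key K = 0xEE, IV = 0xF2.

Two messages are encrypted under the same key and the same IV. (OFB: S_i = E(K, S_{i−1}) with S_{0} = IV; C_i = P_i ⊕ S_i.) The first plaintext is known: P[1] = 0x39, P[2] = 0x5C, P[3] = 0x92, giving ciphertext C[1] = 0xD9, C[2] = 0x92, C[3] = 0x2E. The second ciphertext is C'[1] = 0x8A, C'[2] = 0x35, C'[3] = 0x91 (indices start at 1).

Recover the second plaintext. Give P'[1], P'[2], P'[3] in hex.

In OFB with a reused IV, both messages share the same keystream S_i, so C_i ⊕ C'_i = P_i ⊕ P'_i and thus P'_i = P_i ⊕ C_i ⊕ C'_i.
P'[1]: 0x39 ⊕ 0xD9 ⊕ 0x8A = 0x6A.
P'[2]: 0x5C ⊕ 0x92 ⊕ 0x35 = 0xFB.
P'[3]: 0x92 ⊕ 0x2E ⊕ 0x91 = 0x2D.

P'[1] = 0x6A, P'[2] = 0xFB, P'[3] = 0x2D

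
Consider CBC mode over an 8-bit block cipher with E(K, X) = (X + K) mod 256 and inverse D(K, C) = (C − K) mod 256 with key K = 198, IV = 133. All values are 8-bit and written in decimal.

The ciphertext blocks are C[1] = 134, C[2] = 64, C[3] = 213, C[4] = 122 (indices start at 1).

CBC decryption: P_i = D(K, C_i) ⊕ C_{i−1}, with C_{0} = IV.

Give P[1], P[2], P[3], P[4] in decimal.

P[1] = 69, P[2] = 252, P[3] = 79, P[4] = 97

P[1]: D(K, 134) = 192; 192 ⊕ 133 = 69.
P[2]: D(K, 64) = 122; 122 ⊕ 134 = 252.
P[3]: D(K, 213) = 15; 15 ⊕ 64 = 79.
P[4]: D(K, 122) = 180; 180 ⊕ 213 = 97.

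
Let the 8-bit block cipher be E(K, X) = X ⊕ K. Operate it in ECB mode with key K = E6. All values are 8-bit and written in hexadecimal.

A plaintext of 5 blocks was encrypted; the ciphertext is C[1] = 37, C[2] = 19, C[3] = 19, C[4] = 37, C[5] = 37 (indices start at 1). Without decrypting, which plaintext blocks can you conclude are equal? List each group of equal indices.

ECB encrypts each block independently with the same key, so equal ciphertext blocks imply equal plaintext blocks.
C[1] = C[4] = C[5] = 37, so P[1] = P[4] = P[5].
C[2] = C[3] = 19, so P[2] = P[3].

P[1] = P[4] = P[5]; P[2] = P[3]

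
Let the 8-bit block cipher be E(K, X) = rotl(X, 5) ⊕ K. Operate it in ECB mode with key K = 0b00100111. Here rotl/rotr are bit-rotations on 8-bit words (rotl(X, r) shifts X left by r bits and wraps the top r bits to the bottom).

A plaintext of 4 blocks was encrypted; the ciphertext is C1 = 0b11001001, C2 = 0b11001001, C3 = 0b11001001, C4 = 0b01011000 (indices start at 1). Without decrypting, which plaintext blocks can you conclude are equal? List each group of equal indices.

ECB encrypts each block independently with the same key, so equal ciphertext blocks imply equal plaintext blocks.
C1 = C2 = C3 = 0b11001001, so P1 = P2 = P3.

P1 = P2 = P3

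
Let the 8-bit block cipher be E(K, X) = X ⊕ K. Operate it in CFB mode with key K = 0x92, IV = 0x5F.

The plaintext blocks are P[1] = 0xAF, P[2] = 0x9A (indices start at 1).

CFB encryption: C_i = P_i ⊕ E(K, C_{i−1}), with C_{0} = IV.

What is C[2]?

C[2] = 0x6A

C[1]: E(K, 0x5F) = 0xCD; 0xAF ⊕ 0xCD = 0x62.
C[2]: E(K, 0x62) = 0xF0; 0x9A ⊕ 0xF0 = 0x6A.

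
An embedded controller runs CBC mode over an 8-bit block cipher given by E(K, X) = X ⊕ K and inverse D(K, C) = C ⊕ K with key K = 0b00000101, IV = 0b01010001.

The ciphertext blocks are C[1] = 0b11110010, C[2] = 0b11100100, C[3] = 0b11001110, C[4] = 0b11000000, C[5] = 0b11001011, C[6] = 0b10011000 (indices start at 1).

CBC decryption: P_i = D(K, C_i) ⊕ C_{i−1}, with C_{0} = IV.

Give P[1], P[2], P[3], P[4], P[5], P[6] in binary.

P[1] = 0b10100110, P[2] = 0b00010011, P[3] = 0b00101111, P[4] = 0b00001011, P[5] = 0b00001110, P[6] = 0b01010110

P[1]: D(K, 0b11110010) = 0b11110111; 0b11110111 ⊕ 0b01010001 = 0b10100110.
P[2]: D(K, 0b11100100) = 0b11100001; 0b11100001 ⊕ 0b11110010 = 0b00010011.
P[3]: D(K, 0b11001110) = 0b11001011; 0b11001011 ⊕ 0b11100100 = 0b00101111.
P[4]: D(K, 0b11000000) = 0b11000101; 0b11000101 ⊕ 0b11001110 = 0b00001011.
P[5]: D(K, 0b11001011) = 0b11001110; 0b11001110 ⊕ 0b11000000 = 0b00001110.
P[6]: D(K, 0b10011000) = 0b10011101; 0b10011101 ⊕ 0b11001011 = 0b01010110.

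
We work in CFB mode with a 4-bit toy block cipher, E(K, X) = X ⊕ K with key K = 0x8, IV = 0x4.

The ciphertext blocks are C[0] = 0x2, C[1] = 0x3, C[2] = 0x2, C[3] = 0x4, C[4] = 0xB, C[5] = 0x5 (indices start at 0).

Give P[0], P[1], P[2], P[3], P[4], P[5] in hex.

P[0] = 0xE, P[1] = 0x9, P[2] = 0x9, P[3] = 0xE, P[4] = 0x7, P[5] = 0x6

CFB decryption: P_i = C_i ⊕ E(K, C_{i−1}), with C_{−1} = IV.
P[0]: E(K, 0x4) = 0xC; 0x2 ⊕ 0xC = 0xE.
P[1]: E(K, 0x2) = 0xA; 0x3 ⊕ 0xA = 0x9.
P[2]: E(K, 0x3) = 0xB; 0x2 ⊕ 0xB = 0x9.
P[3]: E(K, 0x2) = 0xA; 0x4 ⊕ 0xA = 0xE.
P[4]: E(K, 0x4) = 0xC; 0xB ⊕ 0xC = 0x7.
P[5]: E(K, 0xB) = 0x3; 0x5 ⊕ 0x3 = 0x6.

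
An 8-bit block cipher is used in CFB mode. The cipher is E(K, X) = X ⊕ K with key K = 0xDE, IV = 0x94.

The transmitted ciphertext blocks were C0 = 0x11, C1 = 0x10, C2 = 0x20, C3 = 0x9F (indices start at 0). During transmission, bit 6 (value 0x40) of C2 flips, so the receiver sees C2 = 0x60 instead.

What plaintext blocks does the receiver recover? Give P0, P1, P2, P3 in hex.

CFB decryption: P_i = C_i ⊕ E(K, C_{i−1}), with C_{−1} = IV.
Only C2 changed, to 0x60. In CFB, a change in C_i flips the same bit in P_i and garbles P_{i+1}. Decrypting the received ciphertext:
P0: E(K, 0x94) = 0x4A; 0x11 ⊕ 0x4A = 0x5B.
P1: E(K, 0x11) = 0xCF; 0x10 ⊕ 0xCF = 0xDF.
P2: E(K, 0x10) = 0xCE; 0x60 ⊕ 0xCE = 0xAE.
P3: E(K, 0x60) = 0xBE; 0x9F ⊕ 0xBE = 0x21.
Blocks that differ from the original plaintext: P2, P3.

P0 = 0x5B, P1 = 0xDF, P2 = 0xAE, P3 = 0x21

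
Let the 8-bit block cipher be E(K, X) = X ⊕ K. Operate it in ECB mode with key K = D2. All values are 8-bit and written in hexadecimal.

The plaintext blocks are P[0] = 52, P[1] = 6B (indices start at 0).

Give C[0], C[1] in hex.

ECB encryption: C_i = E(K, P_i).
C[0]: E(K, 52) = 80.
C[1]: E(K, 6B) = B9.

C[0] = 80, C[1] = B9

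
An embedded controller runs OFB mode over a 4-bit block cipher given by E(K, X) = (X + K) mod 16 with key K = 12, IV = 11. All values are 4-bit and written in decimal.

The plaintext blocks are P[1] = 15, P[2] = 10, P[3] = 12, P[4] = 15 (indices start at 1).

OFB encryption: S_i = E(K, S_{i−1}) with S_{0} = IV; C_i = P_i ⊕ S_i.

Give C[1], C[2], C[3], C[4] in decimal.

C[1] = 8, C[2] = 9, C[3] = 3, C[4] = 4

C[1]: S = E(K, 11) = 7; 15 ⊕ 7 = 8.
C[2]: S = E(K, 7) = 3; 10 ⊕ 3 = 9.
C[3]: S = E(K, 3) = 15; 12 ⊕ 15 = 3.
C[4]: S = E(K, 15) = 11; 15 ⊕ 11 = 4.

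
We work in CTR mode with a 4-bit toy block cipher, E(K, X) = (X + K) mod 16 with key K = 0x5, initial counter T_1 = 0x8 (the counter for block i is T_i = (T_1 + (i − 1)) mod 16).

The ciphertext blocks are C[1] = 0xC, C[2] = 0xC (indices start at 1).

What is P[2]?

CTR decryption: S_i = E(K, T_i) where T_i is the counter for block i; P_i = C_i ⊕ S_i.
P[2]: T = 0x9, S = E(K, T) = 0xE; 0xC ⊕ 0xE = 0x2.

P[2] = 0x2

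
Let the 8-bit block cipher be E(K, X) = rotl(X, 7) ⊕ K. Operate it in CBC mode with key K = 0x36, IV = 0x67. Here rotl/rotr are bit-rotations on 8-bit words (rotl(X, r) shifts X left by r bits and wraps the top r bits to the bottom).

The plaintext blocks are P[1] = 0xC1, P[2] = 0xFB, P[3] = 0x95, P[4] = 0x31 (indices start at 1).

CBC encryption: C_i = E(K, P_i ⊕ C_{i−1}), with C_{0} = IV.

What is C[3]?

C[1]: P[1] ⊕ 0x67 = 0xA6; E(K, 0xA6) = 0x65.
C[2]: P[2] ⊕ 0x65 = 0x9E; E(K, 0x9E) = 0x79.
C[3]: P[3] ⊕ 0x79 = 0xEC; E(K, 0xEC) = 0x40.

C[3] = 0x40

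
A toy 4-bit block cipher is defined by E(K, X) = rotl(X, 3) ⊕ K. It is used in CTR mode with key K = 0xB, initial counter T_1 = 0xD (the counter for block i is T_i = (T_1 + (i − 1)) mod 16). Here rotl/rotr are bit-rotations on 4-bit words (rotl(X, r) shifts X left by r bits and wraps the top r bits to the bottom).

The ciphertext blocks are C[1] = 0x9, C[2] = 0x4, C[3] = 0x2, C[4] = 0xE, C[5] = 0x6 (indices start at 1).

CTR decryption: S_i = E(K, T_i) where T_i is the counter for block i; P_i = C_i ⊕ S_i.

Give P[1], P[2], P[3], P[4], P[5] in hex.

P[1] = 0xC, P[2] = 0x8, P[3] = 0x6, P[4] = 0x5, P[5] = 0x5

P[1]: T = 0xD, S = E(K, T) = 0x5; 0x9 ⊕ 0x5 = 0xC.
P[2]: T = 0xE, S = E(K, T) = 0xC; 0x4 ⊕ 0xC = 0x8.
P[3]: T = 0xF, S = E(K, T) = 0x4; 0x2 ⊕ 0x4 = 0x6.
P[4]: T = 0x0, S = E(K, T) = 0xB; 0xE ⊕ 0xB = 0x5.
P[5]: T = 0x1, S = E(K, T) = 0x3; 0x6 ⊕ 0x3 = 0x5.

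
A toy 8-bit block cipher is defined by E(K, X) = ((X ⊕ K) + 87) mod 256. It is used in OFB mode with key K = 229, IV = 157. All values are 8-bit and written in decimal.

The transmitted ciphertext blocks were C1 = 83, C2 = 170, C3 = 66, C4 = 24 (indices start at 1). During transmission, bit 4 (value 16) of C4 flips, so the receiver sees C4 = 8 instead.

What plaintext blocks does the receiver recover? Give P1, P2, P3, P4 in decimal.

P1 = 156, P2 = 43, P3 = 249, P4 = 189

OFB decryption: S_i = E(K, S_{i−1}) with S_{0} = IV; P_i = C_i ⊕ S_i.
Only C4 changed, to 8. In OFB, a change in C_i flips the same bit in P_i only; the keystream is unaffected. Decrypting the received ciphertext:
P1: S = E(K, 157) = 207; 83 ⊕ 207 = 156.
P2: S = E(K, 207) = 129; 170 ⊕ 129 = 43.
P3: S = E(K, 129) = 187; 66 ⊕ 187 = 249.
P4: S = E(K, 187) = 181; 8 ⊕ 181 = 189.
Blocks that differ from the original plaintext: P4.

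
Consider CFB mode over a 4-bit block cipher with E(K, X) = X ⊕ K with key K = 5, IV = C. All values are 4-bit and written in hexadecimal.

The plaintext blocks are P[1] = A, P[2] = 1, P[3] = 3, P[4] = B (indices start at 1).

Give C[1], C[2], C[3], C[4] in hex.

C[1] = 3, C[2] = 7, C[3] = 1, C[4] = F

CFB encryption: C_i = P_i ⊕ E(K, C_{i−1}), with C_{0} = IV.
C[1]: E(K, C) = 9; A ⊕ 9 = 3.
C[2]: E(K, 3) = 6; 1 ⊕ 6 = 7.
C[3]: E(K, 7) = 2; 3 ⊕ 2 = 1.
C[4]: E(K, 1) = 4; B ⊕ 4 = F.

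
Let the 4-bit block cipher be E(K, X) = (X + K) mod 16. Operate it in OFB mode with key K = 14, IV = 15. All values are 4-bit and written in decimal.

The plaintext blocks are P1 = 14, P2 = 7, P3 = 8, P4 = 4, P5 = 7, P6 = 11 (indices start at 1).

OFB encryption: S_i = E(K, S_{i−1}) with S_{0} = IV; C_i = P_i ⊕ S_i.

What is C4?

C4 = 3

C1: S = E(K, 15) = 13; 14 ⊕ 13 = 3.
C2: S = E(K, 13) = 11; 7 ⊕ 11 = 12.
C3: S = E(K, 11) = 9; 8 ⊕ 9 = 1.
C4: S = E(K, 9) = 7; 4 ⊕ 7 = 3.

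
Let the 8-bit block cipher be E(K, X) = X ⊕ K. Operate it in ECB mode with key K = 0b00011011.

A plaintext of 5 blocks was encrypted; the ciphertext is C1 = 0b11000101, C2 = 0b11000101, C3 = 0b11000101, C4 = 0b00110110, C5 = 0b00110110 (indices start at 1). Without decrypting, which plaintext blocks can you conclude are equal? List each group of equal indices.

ECB encrypts each block independently with the same key, so equal ciphertext blocks imply equal plaintext blocks.
C1 = C2 = C3 = 0b11000101, so P1 = P2 = P3.
C4 = C5 = 0b00110110, so P4 = P5.

P1 = P2 = P3; P4 = P5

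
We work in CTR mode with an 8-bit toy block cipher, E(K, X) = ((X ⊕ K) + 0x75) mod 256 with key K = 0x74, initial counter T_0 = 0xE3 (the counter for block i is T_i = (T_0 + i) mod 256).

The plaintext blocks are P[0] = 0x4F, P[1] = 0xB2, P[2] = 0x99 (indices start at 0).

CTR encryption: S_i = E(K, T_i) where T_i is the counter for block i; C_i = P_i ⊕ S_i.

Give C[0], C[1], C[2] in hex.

C[0]: T = 0xE3, S = E(K, T) = 0x0C; 0x4F ⊕ 0x0C = 0x43.
C[1]: T = 0xE4, S = E(K, T) = 0x05; 0xB2 ⊕ 0x05 = 0xB7.
C[2]: T = 0xE5, S = E(K, T) = 0x06; 0x99 ⊕ 0x06 = 0x9F.

C[0] = 0x43, C[1] = 0xB7, C[2] = 0x9F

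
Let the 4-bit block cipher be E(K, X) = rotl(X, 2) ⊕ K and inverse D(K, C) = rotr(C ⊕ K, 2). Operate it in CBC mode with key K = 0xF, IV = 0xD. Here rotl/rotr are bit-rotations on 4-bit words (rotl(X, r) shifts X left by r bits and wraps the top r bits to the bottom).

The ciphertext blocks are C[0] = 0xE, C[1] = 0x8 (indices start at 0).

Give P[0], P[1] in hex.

CBC decryption: P_i = D(K, C_i) ⊕ C_{i−1}, with C_{−1} = IV.
P[0]: D(K, 0xE) = 0x4; 0x4 ⊕ 0xD = 0x9.
P[1]: D(K, 0x8) = 0xD; 0xD ⊕ 0xE = 0x3.

P[0] = 0x9, P[1] = 0x3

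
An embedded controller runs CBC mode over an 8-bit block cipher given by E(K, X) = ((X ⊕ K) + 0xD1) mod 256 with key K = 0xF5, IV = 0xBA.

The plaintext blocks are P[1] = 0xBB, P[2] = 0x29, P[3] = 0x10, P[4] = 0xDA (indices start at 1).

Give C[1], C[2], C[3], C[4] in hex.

C[1] = 0xC5, C[2] = 0xEA, C[3] = 0xE0, C[4] = 0xA0

CBC encryption: C_i = E(K, P_i ⊕ C_{i−1}), with C_{0} = IV.
C[1]: P[1] ⊕ 0xBA = 0x01; E(K, 0x01) = 0xC5.
C[2]: P[2] ⊕ 0xC5 = 0xEC; E(K, 0xEC) = 0xEA.
C[3]: P[3] ⊕ 0xEA = 0xFA; E(K, 0xFA) = 0xE0.
C[4]: P[4] ⊕ 0xE0 = 0x3A; E(K, 0x3A) = 0xA0.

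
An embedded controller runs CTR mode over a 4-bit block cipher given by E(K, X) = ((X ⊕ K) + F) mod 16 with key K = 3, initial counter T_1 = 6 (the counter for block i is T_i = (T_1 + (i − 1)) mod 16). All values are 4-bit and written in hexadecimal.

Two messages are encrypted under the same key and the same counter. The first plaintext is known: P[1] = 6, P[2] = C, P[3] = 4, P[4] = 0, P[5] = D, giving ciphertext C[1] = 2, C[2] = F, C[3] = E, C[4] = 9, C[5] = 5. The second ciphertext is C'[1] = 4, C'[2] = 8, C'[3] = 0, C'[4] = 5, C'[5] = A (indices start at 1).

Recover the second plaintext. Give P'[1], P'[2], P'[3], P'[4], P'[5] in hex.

P'[1] = 0, P'[2] = B, P'[3] = A, P'[4] = C, P'[5] = 2

In CTR with a reused counter, both messages share the same keystream S_i, so C_i ⊕ C'_i = P_i ⊕ P'_i and thus P'_i = P_i ⊕ C_i ⊕ C'_i.
P'[1]: 6 ⊕ 2 ⊕ 4 = 0.
P'[2]: C ⊕ F ⊕ 8 = B.
P'[3]: 4 ⊕ E ⊕ 0 = A.
P'[4]: 0 ⊕ 9 ⊕ 5 = C.
P'[5]: D ⊕ 5 ⊕ A = 2.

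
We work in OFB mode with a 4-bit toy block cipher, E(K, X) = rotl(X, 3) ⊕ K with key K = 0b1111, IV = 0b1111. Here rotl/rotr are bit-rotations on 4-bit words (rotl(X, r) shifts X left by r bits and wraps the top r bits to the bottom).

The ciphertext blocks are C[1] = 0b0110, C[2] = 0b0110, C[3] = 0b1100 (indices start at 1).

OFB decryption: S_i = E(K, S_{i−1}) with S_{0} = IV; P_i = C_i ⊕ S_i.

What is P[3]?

P[1]: S = E(K, 0b1111) = 0b0000; 0b0110 ⊕ 0b0000 = 0b0110.
P[2]: S = E(K, 0b0000) = 0b1111; 0b0110 ⊕ 0b1111 = 0b1001.
P[3]: S = E(K, 0b1111) = 0b0000; 0b1100 ⊕ 0b0000 = 0b1100.

P[3] = 0b1100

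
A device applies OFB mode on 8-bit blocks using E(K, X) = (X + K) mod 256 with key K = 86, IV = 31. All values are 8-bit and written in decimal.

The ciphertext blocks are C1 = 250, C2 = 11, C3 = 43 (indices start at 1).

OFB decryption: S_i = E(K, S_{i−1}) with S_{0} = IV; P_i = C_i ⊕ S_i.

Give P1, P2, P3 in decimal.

P1 = 143, P2 = 192, P3 = 10

P1: S = E(K, 31) = 117; 250 ⊕ 117 = 143.
P2: S = E(K, 117) = 203; 11 ⊕ 203 = 192.
P3: S = E(K, 203) = 33; 43 ⊕ 33 = 10.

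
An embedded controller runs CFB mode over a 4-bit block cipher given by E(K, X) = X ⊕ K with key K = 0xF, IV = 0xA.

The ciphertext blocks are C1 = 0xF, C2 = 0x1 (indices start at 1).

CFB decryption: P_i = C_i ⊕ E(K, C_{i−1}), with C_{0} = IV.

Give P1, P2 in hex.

P1: E(K, 0xA) = 0x5; 0xF ⊕ 0x5 = 0xA.
P2: E(K, 0xF) = 0x0; 0x1 ⊕ 0x0 = 0x1.

P1 = 0xA, P2 = 0x1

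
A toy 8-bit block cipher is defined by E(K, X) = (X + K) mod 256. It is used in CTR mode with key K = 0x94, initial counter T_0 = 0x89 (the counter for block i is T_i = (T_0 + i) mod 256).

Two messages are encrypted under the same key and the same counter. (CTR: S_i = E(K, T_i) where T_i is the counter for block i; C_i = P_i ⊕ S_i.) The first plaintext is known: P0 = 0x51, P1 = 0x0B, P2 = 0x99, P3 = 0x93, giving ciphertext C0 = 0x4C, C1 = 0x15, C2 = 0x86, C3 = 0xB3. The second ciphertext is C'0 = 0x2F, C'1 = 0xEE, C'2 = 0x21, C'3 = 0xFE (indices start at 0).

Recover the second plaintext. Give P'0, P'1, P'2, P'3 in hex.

In CTR with a reused counter, both messages share the same keystream S_i, so C_i ⊕ C'_i = P_i ⊕ P'_i and thus P'_i = P_i ⊕ C_i ⊕ C'_i.
P'0: 0x51 ⊕ 0x4C ⊕ 0x2F = 0x32.
P'1: 0x0B ⊕ 0x15 ⊕ 0xEE = 0xF0.
P'2: 0x99 ⊕ 0x86 ⊕ 0x21 = 0x3E.
P'3: 0x93 ⊕ 0xB3 ⊕ 0xFE = 0xDE.

P'0 = 0x32, P'1 = 0xF0, P'2 = 0x3E, P'3 = 0xDE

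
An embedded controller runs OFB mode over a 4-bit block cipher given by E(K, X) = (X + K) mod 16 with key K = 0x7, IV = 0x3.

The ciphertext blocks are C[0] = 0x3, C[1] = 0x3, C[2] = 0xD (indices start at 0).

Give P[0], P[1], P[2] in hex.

P[0] = 0x9, P[1] = 0x2, P[2] = 0x5

OFB decryption: S_i = E(K, S_{i−1}) with S_{−1} = IV; P_i = C_i ⊕ S_i.
P[0]: S = E(K, 0x3) = 0xA; 0x3 ⊕ 0xA = 0x9.
P[1]: S = E(K, 0xA) = 0x1; 0x3 ⊕ 0x1 = 0x2.
P[2]: S = E(K, 0x1) = 0x8; 0xD ⊕ 0x8 = 0x5.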